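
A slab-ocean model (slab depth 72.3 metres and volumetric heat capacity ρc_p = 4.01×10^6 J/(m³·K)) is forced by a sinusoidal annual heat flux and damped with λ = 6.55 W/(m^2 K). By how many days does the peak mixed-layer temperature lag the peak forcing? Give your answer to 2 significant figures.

85 days

Areal heat capacity C = ρc_p × D = 4.01×10^6 × 72.3 = 2.90×10^8 J/(m^2 K).
ω = 2π / 3.15×10^7 s = 1.99×10^-7 s⁻¹.
Phase lag φ = arctan(Cω/λ) = arctan(57.8/6.55) = 1.46 rad.
Time lag = φ / ω = 1.46 / 1.99×10^-7 = 7.32×10^6 s = 84.7 days.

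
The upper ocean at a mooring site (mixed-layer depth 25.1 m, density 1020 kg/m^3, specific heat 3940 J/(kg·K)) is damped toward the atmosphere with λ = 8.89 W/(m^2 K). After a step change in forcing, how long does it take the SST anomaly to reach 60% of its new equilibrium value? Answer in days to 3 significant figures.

Areal heat capacity C = ρ c_p D = 1020 × 3940 × 25.1 = 1.01×10^8 J/(m²·K).
τ = C / λ = 1.01×10^8 / 8.89 = 1.13×10^7 s.
Fraction reached: 1 − e^(−t/τ) = 0.60 ⇒ t = −τ ln(1 − 0.60) = τ × 0.916.
t = 1.04×10^7 s = 120 days.

120 days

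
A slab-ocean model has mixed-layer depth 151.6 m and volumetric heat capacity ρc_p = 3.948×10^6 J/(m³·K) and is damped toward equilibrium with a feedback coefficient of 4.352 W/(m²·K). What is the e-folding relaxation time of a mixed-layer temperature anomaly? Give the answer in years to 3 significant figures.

4.36 years

Areal heat capacity C = ρc_p × D = 3.948×10^6 × 151.6 = 5.99×10^8 J/(m^2 K).
Relaxation time τ = C / λ = 5.99×10^8 / 4.352 = 1.38×10^8 s.
In years: 1.38×10^8 s / (3.156×10^7 s/year) = 4.36 years.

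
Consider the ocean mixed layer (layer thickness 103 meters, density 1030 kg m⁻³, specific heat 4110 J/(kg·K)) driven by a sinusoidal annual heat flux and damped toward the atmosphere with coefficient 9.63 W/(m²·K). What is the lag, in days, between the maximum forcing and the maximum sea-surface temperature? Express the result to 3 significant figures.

Areal heat capacity C = ρ c_p D = 1030 × 4110 × 103 = 4.36×10^8 J/(m²·K).
ω = 2π / 3.15×10^7 s = 1.99×10^-7 s⁻¹.
Phase lag φ = arctan(Cω/λ) = arctan(86.9/9.63) = 1.46 rad.
Time lag = φ / ω = 1.46 / 1.99×10^-7 = 7.33×10^6 s = 84.8 days.

84.8 days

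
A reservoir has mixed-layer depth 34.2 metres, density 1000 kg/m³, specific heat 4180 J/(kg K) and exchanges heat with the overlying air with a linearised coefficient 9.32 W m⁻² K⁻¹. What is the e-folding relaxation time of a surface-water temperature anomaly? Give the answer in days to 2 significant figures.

Areal heat capacity C = ρ c_p D = 1000 × 4180 × 34.2 = 1.43×10^8 J/(m^2 K).
Relaxation time τ = C / λ = 1.43×10^8 / 9.32 = 1.53×10^7 s.
In days: 1.53×10^7 s / (86400 s/day) = 178 days.

180 days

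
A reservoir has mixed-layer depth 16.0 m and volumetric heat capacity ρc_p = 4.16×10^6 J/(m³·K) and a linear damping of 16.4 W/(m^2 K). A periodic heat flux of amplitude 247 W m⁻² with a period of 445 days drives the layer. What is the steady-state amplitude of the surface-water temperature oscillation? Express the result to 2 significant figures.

13 K

Areal heat capacity C = ρc_p × D = 4.16×10^6 × 16.0 = 6.66×10^7 J m⁻² K⁻¹.
Angular frequency ω = 2π / T = 2π / 3.84×10^7 s = 1.63×10^-7 s⁻¹.
√((Cω)² + λ²) = √((10.9)² + 16.4²) = 19.7 W/(m²·K).
Amplitude A = F₀ / √((Cω)²+λ²) = 247 / 19.7 = 12.6 K.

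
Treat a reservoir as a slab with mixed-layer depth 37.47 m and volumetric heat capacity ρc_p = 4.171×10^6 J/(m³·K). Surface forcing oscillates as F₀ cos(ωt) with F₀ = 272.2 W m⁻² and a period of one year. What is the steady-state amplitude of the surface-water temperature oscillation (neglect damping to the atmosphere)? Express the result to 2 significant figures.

Areal heat capacity C = ρc_p × D = 4.171×10^6 × 37.47 = 1.56×10^8 J m⁻² K⁻¹.
Angular frequency ω = 2π / T = 2π / 3.15×10^7 s = 1.99×10^-7 s⁻¹.
Cω = 1.56×10^8 × 1.99×10^-7 = 31.1 W/(m²·K).
Amplitude A = F₀ / (Cω) = 272.2 / 31.1 = 8.74 K.

8.7 K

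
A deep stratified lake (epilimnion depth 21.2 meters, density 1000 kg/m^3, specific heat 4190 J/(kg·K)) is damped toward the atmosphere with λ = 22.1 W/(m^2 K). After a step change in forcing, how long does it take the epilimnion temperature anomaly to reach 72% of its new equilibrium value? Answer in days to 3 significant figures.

Areal heat capacity C = ρ c_p D = 1000 × 4190 × 21.2 = 8.88×10^7 J/(m²·K).
τ = C / λ = 8.88×10^7 / 22.1 = 4.02×10^6 s.
Fraction reached: 1 − e^(−t/τ) = 0.72 ⇒ t = −τ ln(1 − 0.72) = τ × 1.27.
t = 5.12×10^6 s = 59.2 days.

59.2 days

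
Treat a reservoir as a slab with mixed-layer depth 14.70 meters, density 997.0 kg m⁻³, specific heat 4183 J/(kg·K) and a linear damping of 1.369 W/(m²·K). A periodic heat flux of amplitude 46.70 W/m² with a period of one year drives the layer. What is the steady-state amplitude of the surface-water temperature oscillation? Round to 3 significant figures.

3.80 K

Areal heat capacity C = ρ c_p D = 997.0 × 4183 × 14.70 = 6.13×10^7 J/(m^2 K).
Angular frequency ω = 2π / T = 2π / 3.15×10^7 s = 1.99×10^-7 s⁻¹.
√((Cω)² + λ²) = √((12.2)² + 1.369²) = 12.3 W/(m²·K).
Amplitude A = F₀ / √((Cω)²+λ²) = 46.70 / 12.3 = 3.80 K.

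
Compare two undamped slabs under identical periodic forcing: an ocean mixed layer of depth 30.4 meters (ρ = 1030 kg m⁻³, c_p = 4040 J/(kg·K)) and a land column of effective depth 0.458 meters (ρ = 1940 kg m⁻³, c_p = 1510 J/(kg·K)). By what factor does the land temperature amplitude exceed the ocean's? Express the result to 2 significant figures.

C_ocean = 1030 × 4040 × 30.4 = 1.27×10^8 J/(m²·K).
C_land = 1940 × 1510 × 0.458 = 1.34×10^6 J/(m²·K).
Undamped amplitude ∝ 1/C, so A_land/A_ocean = C_ocean/C_land = 94.3.

94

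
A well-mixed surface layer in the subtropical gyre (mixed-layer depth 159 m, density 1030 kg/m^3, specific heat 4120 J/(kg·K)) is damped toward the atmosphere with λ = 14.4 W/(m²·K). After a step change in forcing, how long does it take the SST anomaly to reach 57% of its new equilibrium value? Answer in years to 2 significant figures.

Areal heat capacity C = ρ c_p D = 1030 × 4120 × 159 = 6.75×10^8 J/(m^2 K).
τ = C / λ = 6.75×10^8 / 14.4 = 4.69×10^7 s.
Fraction reached: 1 − e^(−t/τ) = 0.57 ⇒ t = −τ ln(1 − 0.57) = τ × 0.844.
t = 3.95×10^7 s = 1.25 years.

1.3 years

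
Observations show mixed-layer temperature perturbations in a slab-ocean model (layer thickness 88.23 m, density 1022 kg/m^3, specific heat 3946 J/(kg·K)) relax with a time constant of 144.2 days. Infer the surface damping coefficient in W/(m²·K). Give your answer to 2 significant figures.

Areal heat capacity C = ρ c_p D = 1022 × 3946 × 88.23 = 3.56×10^8 J/(m^2 K).
τ = 144.2 days = 1.25×10^7 s.
λ = C / τ = 3.56×10^8 / 1.25×10^7 = 28.6 W/(m²·K).

29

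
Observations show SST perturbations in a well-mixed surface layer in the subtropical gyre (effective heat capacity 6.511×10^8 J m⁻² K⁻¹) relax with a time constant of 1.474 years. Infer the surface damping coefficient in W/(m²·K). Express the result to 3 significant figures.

14.0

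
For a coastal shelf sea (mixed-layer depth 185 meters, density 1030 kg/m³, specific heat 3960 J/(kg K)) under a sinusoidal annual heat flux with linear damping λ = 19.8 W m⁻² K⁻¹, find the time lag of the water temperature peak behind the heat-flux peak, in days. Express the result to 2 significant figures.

84 days

Areal heat capacity C = ρ c_p D = 1030 × 3960 × 185 = 7.55×10^8 J/(m²·K).
ω = 2π / 3.15×10^7 s = 1.99×10^-7 s⁻¹.
Phase lag φ = arctan(Cω/λ) = arctan(150/19.8) = 1.44 rad.
Time lag = φ / ω = 1.44 / 1.99×10^-7 = 7.23×10^6 s = 83.6 days.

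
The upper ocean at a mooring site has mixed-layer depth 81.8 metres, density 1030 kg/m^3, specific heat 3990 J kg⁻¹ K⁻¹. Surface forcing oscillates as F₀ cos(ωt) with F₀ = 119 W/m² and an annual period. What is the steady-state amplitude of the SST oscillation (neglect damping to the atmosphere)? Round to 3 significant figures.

Areal heat capacity C = ρ c_p D = 1030 × 3990 × 81.8 = 3.36×10^8 J/(m^2 K).
Angular frequency ω = 2π / T = 2π / 3.15×10^7 s = 1.99×10^-7 s⁻¹.
Cω = 3.36×10^8 × 1.99×10^-7 = 67.0 W/(m²·K).
Amplitude A = F₀ / (Cω) = 119 / 67.0 = 1.78 K.

1.78 K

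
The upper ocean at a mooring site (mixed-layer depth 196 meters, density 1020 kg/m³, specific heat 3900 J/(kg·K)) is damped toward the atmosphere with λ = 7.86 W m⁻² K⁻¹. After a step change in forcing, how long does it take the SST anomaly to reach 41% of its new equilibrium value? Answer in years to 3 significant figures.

1.66 years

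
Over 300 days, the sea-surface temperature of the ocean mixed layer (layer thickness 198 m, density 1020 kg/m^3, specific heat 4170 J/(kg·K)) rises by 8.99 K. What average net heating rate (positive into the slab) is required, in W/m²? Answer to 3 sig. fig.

292

Areal heat capacity C = ρ c_p D = 1020 × 4170 × 198 = 8.42×10^8 J/(m²·K).
Required heat per unit area: Q = C ΔT = 8.42×10^8 × 8.99 = 7.57×10^9 J/m².
Flux F = Q / Δt = 7.57×10^9 / 2.59×10^7 s = 292 W/m².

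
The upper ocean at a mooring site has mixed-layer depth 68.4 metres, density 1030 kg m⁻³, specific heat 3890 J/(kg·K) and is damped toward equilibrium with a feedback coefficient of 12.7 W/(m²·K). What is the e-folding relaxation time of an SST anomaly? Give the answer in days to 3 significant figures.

250 days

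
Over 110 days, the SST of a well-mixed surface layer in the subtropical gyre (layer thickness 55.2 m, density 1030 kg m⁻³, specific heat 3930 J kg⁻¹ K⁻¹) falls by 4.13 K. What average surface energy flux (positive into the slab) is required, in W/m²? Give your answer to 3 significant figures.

Areal heat capacity C = ρ c_p D = 1030 × 3930 × 55.2 = 2.23×10^8 J m⁻² K⁻¹.
Required heat per unit area: Q = C ΔT = 2.23×10^8 × -4.13 = -9.23×10^8 J/m².
Flux F = Q / Δt = -9.23×10^8 / 9.50×10^6 s = -97.1 W/m².

-97.1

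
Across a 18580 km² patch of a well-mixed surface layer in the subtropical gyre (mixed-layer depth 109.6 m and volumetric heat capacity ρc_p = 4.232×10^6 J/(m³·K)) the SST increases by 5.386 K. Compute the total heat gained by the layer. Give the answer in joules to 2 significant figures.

4.6×10^19 J

Areal heat capacity C = ρc_p × D = 4.232×10^6 × 109.6 = 4.64×10^8 J/(m^2 K).
Heat per unit area: q = C ΔT = 4.64×10^8 × 5.386 = 2.50×10^9 J/m².
Total heat: Q = q × A = 2.50×10^9 × (18580 × 10⁶ m²) = 4.64×10^19 J.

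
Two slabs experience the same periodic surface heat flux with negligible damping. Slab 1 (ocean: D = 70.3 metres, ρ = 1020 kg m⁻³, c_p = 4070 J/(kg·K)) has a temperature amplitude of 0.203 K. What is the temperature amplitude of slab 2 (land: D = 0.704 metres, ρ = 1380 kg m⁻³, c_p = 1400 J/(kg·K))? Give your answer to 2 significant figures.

C_ocean = 2.92×10^8 J/(m²·K); C_land = 1.36×10^6 J/(m²·K).
A ∝ 1/C ⇒ A_land = A_ocean × C_ocean/C_land = 0.203 × 215 = 43.6 K.

44 K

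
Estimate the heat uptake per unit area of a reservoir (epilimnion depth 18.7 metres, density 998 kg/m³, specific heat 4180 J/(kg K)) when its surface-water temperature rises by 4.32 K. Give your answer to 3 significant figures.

3.37×10^8

Areal heat capacity C = ρ c_p D = 998 × 4180 × 18.7 = 7.80×10^7 J/(m²·K).
ΔQ = C ΔT = 7.80×10^7 × 4.32 = 3.37×10^8 J/m².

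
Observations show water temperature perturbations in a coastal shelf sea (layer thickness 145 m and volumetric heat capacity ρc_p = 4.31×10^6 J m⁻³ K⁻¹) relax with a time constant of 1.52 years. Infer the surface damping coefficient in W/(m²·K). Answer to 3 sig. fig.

13.0

Areal heat capacity C = ρc_p × D = 4.31×10^6 × 145 = 6.25×10^8 J/(m^2 K).
τ = 1.52 years = 4.80×10^7 s.
λ = C / τ = 6.25×10^8 / 4.80×10^7 = 13.0 W/(m²·K).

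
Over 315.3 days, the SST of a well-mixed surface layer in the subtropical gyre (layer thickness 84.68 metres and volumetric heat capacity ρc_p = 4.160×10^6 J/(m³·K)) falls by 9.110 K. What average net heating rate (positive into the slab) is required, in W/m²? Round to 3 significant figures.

Areal heat capacity C = ρc_p × D = 4.160×10^6 × 84.68 = 3.52×10^8 J m⁻² K⁻¹.
Required heat per unit area: Q = C ΔT = 3.52×10^8 × -9.110 = -3.21×10^9 J/m².
Flux F = Q / Δt = -3.21×10^9 / 2.72×10^7 s = -118 W/m².

-118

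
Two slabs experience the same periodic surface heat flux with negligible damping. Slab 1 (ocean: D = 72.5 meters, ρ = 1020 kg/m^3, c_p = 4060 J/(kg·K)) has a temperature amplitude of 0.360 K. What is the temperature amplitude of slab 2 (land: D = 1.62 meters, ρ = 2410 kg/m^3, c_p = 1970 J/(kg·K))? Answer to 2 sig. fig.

14 K

C_ocean = 3.00×10^8 J/(m²·K); C_land = 7.69×10^6 J/(m²·K).
A ∝ 1/C ⇒ A_land = A_ocean × C_ocean/C_land = 0.360 × 39.0 = 14.1 K.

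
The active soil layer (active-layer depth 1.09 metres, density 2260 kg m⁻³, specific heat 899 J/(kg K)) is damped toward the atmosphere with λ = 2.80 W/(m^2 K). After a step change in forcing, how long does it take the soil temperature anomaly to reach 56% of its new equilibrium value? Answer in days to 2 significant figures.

7.5 days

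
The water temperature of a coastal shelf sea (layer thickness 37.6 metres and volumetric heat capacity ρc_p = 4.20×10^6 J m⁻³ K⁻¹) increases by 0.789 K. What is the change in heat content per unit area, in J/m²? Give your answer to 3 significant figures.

Areal heat capacity C = ρc_p × D = 4.20×10^6 × 37.6 = 1.58×10^8 J/(m²·K).
ΔQ = C ΔT = 1.58×10^8 × 0.789 = 1.25×10^8 J/m².

1.25×10^8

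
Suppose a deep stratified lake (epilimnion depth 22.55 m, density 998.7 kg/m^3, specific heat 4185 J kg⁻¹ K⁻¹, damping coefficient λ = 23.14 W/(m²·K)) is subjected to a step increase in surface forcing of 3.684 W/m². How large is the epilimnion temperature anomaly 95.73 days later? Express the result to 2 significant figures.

0.14 K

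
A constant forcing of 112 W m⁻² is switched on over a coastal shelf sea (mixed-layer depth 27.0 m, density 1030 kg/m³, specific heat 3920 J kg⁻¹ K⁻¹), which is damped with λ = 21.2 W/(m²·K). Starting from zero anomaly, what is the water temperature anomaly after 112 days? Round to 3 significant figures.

4.48 K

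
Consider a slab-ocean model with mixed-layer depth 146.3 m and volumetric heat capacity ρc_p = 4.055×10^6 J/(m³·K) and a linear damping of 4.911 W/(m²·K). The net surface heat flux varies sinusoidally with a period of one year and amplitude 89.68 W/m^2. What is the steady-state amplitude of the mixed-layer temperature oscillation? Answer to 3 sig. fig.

0.758 K

Areal heat capacity C = ρc_p × D = 4.055×10^6 × 146.3 = 5.93×10^8 J/(m^2 K).
Angular frequency ω = 2π / T = 2π / 3.15×10^7 s = 1.99×10^-7 s⁻¹.
√((Cω)² + λ²) = √((118)² + 4.911²) = 118 W/(m²·K).
Amplitude A = F₀ / √((Cω)²+λ²) = 89.68 / 118 = 0.758 K.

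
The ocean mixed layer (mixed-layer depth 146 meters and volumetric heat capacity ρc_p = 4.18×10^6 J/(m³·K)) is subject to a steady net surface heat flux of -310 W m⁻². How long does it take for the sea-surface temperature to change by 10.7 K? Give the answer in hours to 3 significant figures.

5850 hours

Areal heat capacity C = ρc_p × D = 4.18×10^6 × 146 = 6.10×10^8 J m⁻² K⁻¹.
Time required: Δt = C ΔT / F = 6.10×10^8 × -10.7 / -310 = 2.11×10^7 s.
In hours: 2.11×10^7 s / (3600 s/hour) = 5850 hours.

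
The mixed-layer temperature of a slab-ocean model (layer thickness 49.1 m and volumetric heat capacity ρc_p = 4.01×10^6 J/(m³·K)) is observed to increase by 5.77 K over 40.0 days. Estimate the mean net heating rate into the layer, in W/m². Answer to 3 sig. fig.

329

Areal heat capacity C = ρc_p × D = 4.01×10^6 × 49.1 = 1.97×10^8 J m⁻² K⁻¹.
Required heat per unit area: Q = C ΔT = 1.97×10^8 × 5.77 = 1.14×10^9 J/m².
Flux F = Q / Δt = 1.14×10^9 / 3.46×10^6 s = 329 W/m².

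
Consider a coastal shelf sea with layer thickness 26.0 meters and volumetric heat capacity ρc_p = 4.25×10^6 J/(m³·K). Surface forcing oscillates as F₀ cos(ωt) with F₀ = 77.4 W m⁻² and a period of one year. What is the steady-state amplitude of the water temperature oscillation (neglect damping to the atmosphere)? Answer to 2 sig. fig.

3.5 K

Areal heat capacity C = ρc_p × D = 4.25×10^6 × 26.0 = 1.10×10^8 J/(m²·K).
Angular frequency ω = 2π / T = 2π / 3.15×10^7 s = 1.99×10^-7 s⁻¹.
Cω = 1.10×10^8 × 1.99×10^-7 = 22.0 W/(m²·K).
Amplitude A = F₀ / (Cω) = 77.4 / 22.0 = 3.52 K.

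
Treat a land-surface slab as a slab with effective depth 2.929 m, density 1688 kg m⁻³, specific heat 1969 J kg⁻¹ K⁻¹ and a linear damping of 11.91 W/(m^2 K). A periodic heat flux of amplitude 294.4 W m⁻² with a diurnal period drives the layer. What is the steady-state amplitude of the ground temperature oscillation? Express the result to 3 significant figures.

Areal heat capacity C = ρ c_p D = 1688 × 1969 × 2.929 = 9.74×10^6 J/(m²·K).
Angular frequency ω = 2π / T = 2π / 86400 s = 7.27×10^-5 s⁻¹.
√((Cω)² + λ²) = √((708)² + 11.91²) = 708 W/(m²·K).
Amplitude A = F₀ / √((Cω)²+λ²) = 294.4 / 708 = 0.416 K.

0.416 K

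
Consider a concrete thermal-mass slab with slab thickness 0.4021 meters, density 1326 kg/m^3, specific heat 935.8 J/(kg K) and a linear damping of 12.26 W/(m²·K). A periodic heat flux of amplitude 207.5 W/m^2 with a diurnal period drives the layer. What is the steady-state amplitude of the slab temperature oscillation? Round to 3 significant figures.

Areal heat capacity C = ρ c_p D = 1326 × 935.8 × 0.4021 = 4.99×10^5 J/(m²·K).
Angular frequency ω = 2π / T = 2π / 86400 s = 7.27×10^-5 s⁻¹.
√((Cω)² + λ²) = √((36.3)² + 12.26²) = 38.3 W/(m²·K).
Amplitude A = F₀ / √((Cω)²+λ²) = 207.5 / 38.3 = 5.42 K.

5.42 K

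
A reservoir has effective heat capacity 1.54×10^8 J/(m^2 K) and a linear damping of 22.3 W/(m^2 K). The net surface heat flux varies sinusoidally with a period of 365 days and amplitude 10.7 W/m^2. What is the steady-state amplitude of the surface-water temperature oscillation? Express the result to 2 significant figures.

0.28 K

Areal heat capacity C = 1.54×10^8 J/(m^2 K) (given).
Angular frequency ω = 2π / T = 2π / 3.15×10^7 s = 1.99×10^-7 s⁻¹.
√((Cω)² + λ²) = √((30.7)² + 22.3²) = 37.9 W/(m²·K).
Amplitude A = F₀ / √((Cω)²+λ²) = 10.7 / 37.9 = 0.282 K.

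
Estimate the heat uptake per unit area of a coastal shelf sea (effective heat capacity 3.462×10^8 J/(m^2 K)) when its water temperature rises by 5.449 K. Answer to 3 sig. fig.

1.89×10^9

Areal heat capacity C = 3.462×10^8 J/(m^2 K) (given).
ΔQ = C ΔT = 3.46×10^8 × 5.449 = 1.89×10^9 J/m².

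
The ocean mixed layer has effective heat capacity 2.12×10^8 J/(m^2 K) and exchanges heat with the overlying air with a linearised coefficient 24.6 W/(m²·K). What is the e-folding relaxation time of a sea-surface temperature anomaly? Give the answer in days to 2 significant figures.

Areal heat capacity C = 2.12×10^8 J/(m^2 K) (given).
Relaxation time τ = C / λ = 2.12×10^8 / 24.6 = 8.62×10^6 s.
In days: 8.62×10^6 s / (86400 s/day) = 99.7 days.

100 days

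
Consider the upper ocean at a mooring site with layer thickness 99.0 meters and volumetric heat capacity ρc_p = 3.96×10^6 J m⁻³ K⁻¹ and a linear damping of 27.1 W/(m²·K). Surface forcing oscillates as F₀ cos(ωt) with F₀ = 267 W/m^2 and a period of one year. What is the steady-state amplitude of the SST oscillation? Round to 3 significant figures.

Areal heat capacity C = ρc_p × D = 3.96×10^6 × 99.0 = 3.92×10^8 J m⁻² K⁻¹.
Angular frequency ω = 2π / T = 2π / 3.15×10^7 s = 1.99×10^-7 s⁻¹.
√((Cω)² + λ²) = √((78.1)² + 27.1²) = 82.7 W/(m²·K).
Amplitude A = F₀ / √((Cω)²+λ²) = 267 / 82.7 = 3.23 K.

3.23 K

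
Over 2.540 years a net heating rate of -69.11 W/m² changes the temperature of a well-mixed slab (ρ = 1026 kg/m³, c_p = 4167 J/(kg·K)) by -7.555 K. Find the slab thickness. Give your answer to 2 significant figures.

Heat input Q = F Δt = -69.11 × 8.02×10^7 s = -5.54×10^9 J/m².
Required areal heat capacity C = Q / ΔT = 7.33×10^8 J/(m²·K).
Depth D = C / (ρ c_p) = 7.33×10^8 / (1026 × 4167) = 172 m.

170 m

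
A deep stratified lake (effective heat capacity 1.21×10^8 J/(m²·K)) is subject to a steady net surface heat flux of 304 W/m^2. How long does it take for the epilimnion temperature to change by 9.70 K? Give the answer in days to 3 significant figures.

44.7 days

Areal heat capacity C = 1.21×10^8 J/(m²·K) (given).
Time required: Δt = C ΔT / F = 1.21×10^8 × 9.70 / 304 = 3.86×10^6 s.
In days: 3.86×10^6 s / (86400 s/day) = 44.7 days.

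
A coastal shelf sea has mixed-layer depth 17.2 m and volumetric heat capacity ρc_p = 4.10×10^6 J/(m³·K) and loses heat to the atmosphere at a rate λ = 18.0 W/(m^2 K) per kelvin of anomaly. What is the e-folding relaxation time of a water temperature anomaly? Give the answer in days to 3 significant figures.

Areal heat capacity C = ρc_p × D = 4.10×10^6 × 17.2 = 7.05×10^7 J/(m^2 K).
Relaxation time τ = C / λ = 7.05×10^7 / 18.0 = 3.92×10^6 s.
In days: 3.92×10^6 s / (86400 s/day) = 45.3 days.

45.3 days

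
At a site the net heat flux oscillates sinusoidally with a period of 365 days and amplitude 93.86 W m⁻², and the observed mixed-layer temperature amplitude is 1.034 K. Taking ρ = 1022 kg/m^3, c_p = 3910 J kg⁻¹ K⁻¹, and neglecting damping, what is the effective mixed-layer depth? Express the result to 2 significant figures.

ω = 2π / 3.15×10^7 s = 1.99×10^-7 s⁻¹.
Required C = F₀ / (A ω) = 93.86 / (1.034 × 1.99×10^-7) = 4.56×10^8 J/(m²·K).
D = C / (ρ c_p) = 4.56×10^8 / (1022 × 3910) = 114 m.

110 m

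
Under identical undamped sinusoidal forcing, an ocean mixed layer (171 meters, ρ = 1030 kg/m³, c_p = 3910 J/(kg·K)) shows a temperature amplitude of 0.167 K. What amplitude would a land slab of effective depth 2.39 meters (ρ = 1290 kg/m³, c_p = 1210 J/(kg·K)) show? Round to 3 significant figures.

30.8 K

C_ocean = 6.89×10^8 J/(m²·K); C_land = 3.73×10^6 J/(m²·K).
A ∝ 1/C ⇒ A_land = A_ocean × C_ocean/C_land = 0.167 × 185 = 30.8 K.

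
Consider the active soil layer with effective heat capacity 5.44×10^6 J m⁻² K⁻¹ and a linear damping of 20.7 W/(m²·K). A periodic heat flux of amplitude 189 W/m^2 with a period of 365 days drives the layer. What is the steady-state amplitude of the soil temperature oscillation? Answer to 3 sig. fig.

9.12 K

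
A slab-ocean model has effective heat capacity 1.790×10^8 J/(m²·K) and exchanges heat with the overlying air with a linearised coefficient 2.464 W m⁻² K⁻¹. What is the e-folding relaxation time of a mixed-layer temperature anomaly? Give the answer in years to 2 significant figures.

Areal heat capacity C = 1.790×10^8 J/(m²·K) (given).
Relaxation time τ = C / λ = 1.79×10^8 / 2.464 = 7.26×10^7 s.
In years: 7.26×10^7 s / (3.156×10^7 s/year) = 2.30 years.

2.3 years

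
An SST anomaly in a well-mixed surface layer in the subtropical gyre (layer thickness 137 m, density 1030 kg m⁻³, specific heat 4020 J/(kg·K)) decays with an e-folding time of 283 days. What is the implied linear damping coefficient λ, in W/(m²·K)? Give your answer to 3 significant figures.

Areal heat capacity C = ρ c_p D = 1030 × 4020 × 137 = 5.67×10^8 J/(m²·K).
τ = 283 days = 2.45×10^7 s.
λ = C / τ = 5.67×10^8 / 2.45×10^7 = 23.2 W/(m²·K).

23.2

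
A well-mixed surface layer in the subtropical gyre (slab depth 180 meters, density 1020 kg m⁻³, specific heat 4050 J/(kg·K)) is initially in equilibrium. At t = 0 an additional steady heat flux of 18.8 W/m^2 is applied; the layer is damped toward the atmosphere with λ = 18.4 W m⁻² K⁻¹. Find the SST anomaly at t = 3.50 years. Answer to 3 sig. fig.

Areal heat capacity C = ρ c_p D = 1020 × 4050 × 180 = 7.44×10^8 J/(m²·K).
τ = C / λ = 7.44×10^8 / 18.4 = 4.04×10^7 s.
Equilibrium anomaly ΔT_eq = F / λ = 18.8 / 18.4 = 1.02 K.
t = 3.50 years = 1.10×10^8 s, so t/τ = 2.73.
ΔT(t) = ΔT_eq (1 − e^(−t/τ)) = 1.02 × (1 − e^−2.73) = 0.955 K.

0.955 K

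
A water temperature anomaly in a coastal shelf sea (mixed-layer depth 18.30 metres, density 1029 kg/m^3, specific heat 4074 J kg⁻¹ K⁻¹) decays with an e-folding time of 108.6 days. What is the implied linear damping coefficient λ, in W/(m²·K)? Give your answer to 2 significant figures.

8.2

Areal heat capacity C = ρ c_p D = 1029 × 4074 × 18.30 = 7.67×10^7 J/(m^2 K).
τ = 108.6 days = 9.38×10^6 s.
λ = C / τ = 7.67×10^7 / 9.38×10^6 = 8.18 W/(m²·K).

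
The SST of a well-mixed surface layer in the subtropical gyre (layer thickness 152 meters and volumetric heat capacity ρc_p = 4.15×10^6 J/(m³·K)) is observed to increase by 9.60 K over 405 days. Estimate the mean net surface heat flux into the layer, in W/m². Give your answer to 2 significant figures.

Areal heat capacity C = ρc_p × D = 4.15×10^6 × 152 = 6.31×10^8 J m⁻² K⁻¹.
Required heat per unit area: Q = C ΔT = 6.31×10^8 × 9.60 = 6.06×10^9 J/m².
Flux F = Q / Δt = 6.06×10^9 / 3.50×10^7 s = 173 W/m².

170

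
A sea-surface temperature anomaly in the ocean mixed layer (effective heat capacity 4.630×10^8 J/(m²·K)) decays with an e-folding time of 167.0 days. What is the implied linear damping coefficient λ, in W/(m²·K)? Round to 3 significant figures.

Areal heat capacity C = 4.630×10^8 J/(m²·K) (given).
τ = 167.0 days = 1.44×10^7 s.
λ = C / τ = 4.63×10^8 / 1.44×10^7 = 32.1 W/(m²·K).

32.1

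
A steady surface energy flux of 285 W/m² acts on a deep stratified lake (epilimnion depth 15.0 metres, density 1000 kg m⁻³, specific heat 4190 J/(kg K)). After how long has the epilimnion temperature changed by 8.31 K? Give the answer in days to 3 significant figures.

21.2 days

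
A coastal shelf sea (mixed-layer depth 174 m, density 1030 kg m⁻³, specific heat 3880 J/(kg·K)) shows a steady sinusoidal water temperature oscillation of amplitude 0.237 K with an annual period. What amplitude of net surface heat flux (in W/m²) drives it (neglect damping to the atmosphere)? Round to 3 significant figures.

32.8

Areal heat capacity C = ρ c_p D = 1030 × 3880 × 174 = 6.95×10^8 J/(m^2 K).
ω = 2π / 3.15×10^7 s = 1.99×10^-7 s⁻¹.
Cω = 6.95×10^8 × 1.99×10^-7 = 139 W/(m²·K).
F₀ = A × Cω = 0.237 × 139 = 32.8 W/m².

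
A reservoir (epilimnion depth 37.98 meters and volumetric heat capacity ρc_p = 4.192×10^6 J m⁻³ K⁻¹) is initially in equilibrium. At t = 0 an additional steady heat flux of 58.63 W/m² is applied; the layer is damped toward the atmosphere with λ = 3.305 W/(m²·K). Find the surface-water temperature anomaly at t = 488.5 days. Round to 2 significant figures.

10 K

Areal heat capacity C = ρc_p × D = 4.192×10^6 × 37.98 = 1.59×10^8 J/(m²·K).
τ = C / λ = 1.59×10^8 / 3.305 = 4.82×10^7 s.
Equilibrium anomaly ΔT_eq = F / λ = 58.63 / 3.305 = 17.7 K.
t = 488.5 days = 4.22×10^7 s, so t/τ = 0.876.
ΔT(t) = ΔT_eq (1 − e^(−t/τ)) = 17.7 × (1 − e^−0.876) = 10.4 K.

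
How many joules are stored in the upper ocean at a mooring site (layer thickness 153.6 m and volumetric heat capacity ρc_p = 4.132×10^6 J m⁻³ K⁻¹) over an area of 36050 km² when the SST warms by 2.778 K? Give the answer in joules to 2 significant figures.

6.4×10^19 J

Areal heat capacity C = ρc_p × D = 4.132×10^6 × 153.6 = 6.35×10^8 J/(m^2 K).
Heat per unit area: q = C ΔT = 6.35×10^8 × 2.778 = 1.76×10^9 J/m².
Total heat: Q = q × A = 1.76×10^9 × (36050 × 10⁶ m²) = 6.36×10^19 J.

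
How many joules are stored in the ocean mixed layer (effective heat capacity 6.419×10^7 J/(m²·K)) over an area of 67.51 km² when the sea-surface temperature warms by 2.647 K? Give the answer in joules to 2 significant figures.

1.1×10^16 J

Areal heat capacity C = 6.419×10^7 J/(m²·K) (given).
Heat per unit area: q = C ΔT = 6.42×10^7 × 2.647 = 1.70×10^8 J/m².
Total heat: Q = q × A = 1.70×10^8 × (67.51 × 10⁶ m²) = 1.15×10^16 J.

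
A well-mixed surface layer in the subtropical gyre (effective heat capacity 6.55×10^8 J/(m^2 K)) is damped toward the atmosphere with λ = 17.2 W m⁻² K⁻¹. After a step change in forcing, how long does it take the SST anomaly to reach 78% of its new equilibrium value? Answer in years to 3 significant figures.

Areal heat capacity C = 6.55×10^8 J/(m^2 K) (given).
τ = C / λ = 6.55×10^8 / 17.2 = 3.81×10^7 s.
Fraction reached: 1 − e^(−t/τ) = 0.78 ⇒ t = −τ ln(1 − 0.78) = τ × 1.51.
t = 5.77×10^7 s = 1.83 years.

1.83 years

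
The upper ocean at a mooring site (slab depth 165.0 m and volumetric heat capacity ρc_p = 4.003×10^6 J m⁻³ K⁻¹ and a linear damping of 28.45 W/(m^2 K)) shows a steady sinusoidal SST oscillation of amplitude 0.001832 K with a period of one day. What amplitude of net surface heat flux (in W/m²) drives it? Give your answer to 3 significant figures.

Areal heat capacity C = ρc_p × D = 4.003×10^6 × 165.0 = 6.60×10^8 J m⁻² K⁻¹.
ω = 2π / 86400 s = 7.27×10^-5 s⁻¹.
√((Cω)² + λ²) = √((48000)² + 28.45²) = 48000 W/(m²·K).
F₀ = A × √((Cω)²+λ²) = 0.001832 × 48000 = 88.0 W/m².

88.0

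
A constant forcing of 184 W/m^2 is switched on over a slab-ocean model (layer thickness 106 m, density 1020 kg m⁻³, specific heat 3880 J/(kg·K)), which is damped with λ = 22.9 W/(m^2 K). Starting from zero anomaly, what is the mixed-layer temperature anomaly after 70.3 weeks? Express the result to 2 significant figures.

7.2 K

Areal heat capacity C = ρ c_p D = 1020 × 3880 × 106 = 4.20×10^8 J/(m²·K).
τ = C / λ = 4.20×10^8 / 22.9 = 1.83×10^7 s.
Equilibrium anomaly ΔT_eq = F / λ = 184 / 22.9 = 8.03 K.
t = 70.3 weeks = 4.25×10^7 s, so t/τ = 2.32.
ΔT(t) = ΔT_eq (1 − e^(−t/τ)) = 8.03 × (1 − e^−2.32) = 7.25 K.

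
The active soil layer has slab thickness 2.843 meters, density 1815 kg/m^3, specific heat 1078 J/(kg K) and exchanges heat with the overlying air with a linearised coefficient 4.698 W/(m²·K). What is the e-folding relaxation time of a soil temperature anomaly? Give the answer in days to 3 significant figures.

Areal heat capacity C = ρ c_p D = 1815 × 1078 × 2.843 = 5.56×10^6 J m⁻² K⁻¹.
Relaxation time τ = C / λ = 5.56×10^6 / 4.698 = 1.18×10^6 s.
In days: 1.18×10^6 s / (86400 s/day) = 13.7 days.

13.7 days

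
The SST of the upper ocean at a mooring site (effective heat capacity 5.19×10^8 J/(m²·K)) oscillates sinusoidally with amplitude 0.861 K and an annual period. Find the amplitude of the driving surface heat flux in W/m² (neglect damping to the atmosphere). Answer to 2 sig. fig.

89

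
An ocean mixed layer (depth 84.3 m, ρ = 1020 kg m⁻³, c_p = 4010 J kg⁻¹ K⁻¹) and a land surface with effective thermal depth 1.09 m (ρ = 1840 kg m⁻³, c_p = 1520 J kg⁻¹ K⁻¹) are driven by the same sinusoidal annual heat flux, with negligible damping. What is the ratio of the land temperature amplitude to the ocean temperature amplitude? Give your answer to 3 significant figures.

113

C_ocean = 1020 × 4010 × 84.3 = 3.45×10^8 J/(m²·K).
C_land = 1840 × 1520 × 1.09 = 3.05×10^6 J/(m²·K).
Undamped amplitude ∝ 1/C, so A_land/A_ocean = C_ocean/C_land = 113.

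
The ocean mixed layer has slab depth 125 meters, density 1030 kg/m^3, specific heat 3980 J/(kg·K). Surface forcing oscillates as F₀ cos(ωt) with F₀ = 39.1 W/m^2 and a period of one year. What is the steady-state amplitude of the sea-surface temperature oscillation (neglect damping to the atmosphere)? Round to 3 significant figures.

Areal heat capacity C = ρ c_p D = 1030 × 3980 × 125 = 5.12×10^8 J/(m²·K).
Angular frequency ω = 2π / T = 2π / 3.15×10^7 s = 1.99×10^-7 s⁻¹.
Cω = 5.12×10^8 × 1.99×10^-7 = 102 W/(m²·K).
Amplitude A = F₀ / (Cω) = 39.1 / 102 = 0.383 K.

0.383 K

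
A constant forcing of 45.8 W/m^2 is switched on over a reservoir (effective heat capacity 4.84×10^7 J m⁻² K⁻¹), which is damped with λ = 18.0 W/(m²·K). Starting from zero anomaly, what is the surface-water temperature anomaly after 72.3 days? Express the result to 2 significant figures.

Areal heat capacity C = 4.84×10^7 J m⁻² K⁻¹ (given).
τ = C / λ = 4.84×10^7 / 18.0 = 2.69×10^6 s.
Equilibrium anomaly ΔT_eq = F / λ = 45.8 / 18.0 = 2.54 K.
t = 72.3 days = 6.25×10^6 s, so t/τ = 2.32.
ΔT(t) = ΔT_eq (1 − e^(−t/τ)) = 2.54 × (1 − e^−2.32) = 2.30 K.

2.3 K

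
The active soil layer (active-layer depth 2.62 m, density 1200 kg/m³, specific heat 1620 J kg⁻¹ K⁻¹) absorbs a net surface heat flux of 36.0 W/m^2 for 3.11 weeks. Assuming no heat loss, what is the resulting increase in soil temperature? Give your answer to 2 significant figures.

Areal heat capacity C = ρ c_p D = 1200 × 1620 × 2.62 = 5.09×10^6 J/(m²·K).
Net heat input Q = F Δt = 36.0 × (3.11 weeks × 6.048×10^5 s/week) = 6.77×10^7 J/m².
ΔT = Q / C = 6.77×10^7 / 5.09×10^6 = 13.3 K.

13 K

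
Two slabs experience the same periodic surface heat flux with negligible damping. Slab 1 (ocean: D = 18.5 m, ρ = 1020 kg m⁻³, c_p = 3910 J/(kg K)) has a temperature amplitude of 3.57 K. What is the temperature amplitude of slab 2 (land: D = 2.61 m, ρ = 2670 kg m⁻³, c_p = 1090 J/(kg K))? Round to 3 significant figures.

C_ocean = 7.38×10^7 J/(m²·K); C_land = 7.60×10^6 J/(m²·K).
A ∝ 1/C ⇒ A_land = A_ocean × C_ocean/C_land = 3.57 × 9.71 = 34.7 K.

34.7 K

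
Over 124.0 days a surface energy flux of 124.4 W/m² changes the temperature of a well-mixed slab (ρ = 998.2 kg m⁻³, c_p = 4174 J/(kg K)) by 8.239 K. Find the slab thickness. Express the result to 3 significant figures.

38.8 m

Heat input Q = F Δt = 124.4 × 1.07×10^7 s = 1.33×10^9 J/m².
Required areal heat capacity C = Q / ΔT = 1.62×10^8 J/(m²·K).
Depth D = C / (ρ c_p) = 1.62×10^8 / (998.2 × 4174) = 38.8 m.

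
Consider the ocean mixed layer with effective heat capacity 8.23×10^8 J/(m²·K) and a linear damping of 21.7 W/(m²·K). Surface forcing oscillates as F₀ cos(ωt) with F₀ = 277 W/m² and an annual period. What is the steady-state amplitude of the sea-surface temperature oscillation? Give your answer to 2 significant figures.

1.7 K

Areal heat capacity C = 8.23×10^8 J/(m²·K) (given).
Angular frequency ω = 2π / T = 2π / 3.15×10^7 s = 1.99×10^-7 s⁻¹.
√((Cω)² + λ²) = √((164)² + 21.7²) = 165 W/(m²·K).
Amplitude A = F₀ / √((Cω)²+λ²) = 277 / 165 = 1.67 K.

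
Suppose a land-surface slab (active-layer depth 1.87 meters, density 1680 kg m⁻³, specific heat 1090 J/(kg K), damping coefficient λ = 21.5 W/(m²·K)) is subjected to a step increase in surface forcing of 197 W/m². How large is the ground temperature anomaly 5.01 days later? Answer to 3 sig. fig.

8.56 K

Areal heat capacity C = ρ c_p D = 1680 × 1090 × 1.87 = 3.42×10^6 J m⁻² K⁻¹.
τ = C / λ = 3.42×10^6 / 21.5 = 1.59×10^5 s.
Equilibrium anomaly ΔT_eq = F / λ = 197 / 21.5 = 9.16 K.
t = 5.01 days = 4.33×10^5 s, so t/τ = 2.72.
ΔT(t) = ΔT_eq (1 − e^(−t/τ)) = 9.16 × (1 − e^−2.72) = 8.56 K.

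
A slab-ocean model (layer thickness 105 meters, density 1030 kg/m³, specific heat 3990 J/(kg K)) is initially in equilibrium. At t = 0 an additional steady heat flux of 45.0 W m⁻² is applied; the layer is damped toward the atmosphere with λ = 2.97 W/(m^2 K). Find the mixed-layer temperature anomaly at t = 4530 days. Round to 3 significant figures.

14.1 K

Areal heat capacity C = ρ c_p D = 1030 × 3990 × 105 = 4.32×10^8 J/(m²·K).
τ = C / λ = 4.32×10^8 / 2.97 = 1.45×10^8 s.
Equilibrium anomaly ΔT_eq = F / λ = 45.0 / 2.97 = 15.2 K.
t = 4530 days = 3.91×10^8 s, so t/τ = 2.69.
ΔT(t) = ΔT_eq (1 − e^(−t/τ)) = 15.2 × (1 − e^−2.69) = 14.1 K.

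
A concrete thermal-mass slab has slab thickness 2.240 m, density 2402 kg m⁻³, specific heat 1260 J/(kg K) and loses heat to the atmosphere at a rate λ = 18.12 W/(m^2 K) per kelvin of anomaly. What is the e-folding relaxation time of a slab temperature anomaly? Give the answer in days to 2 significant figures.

4.3 days

Areal heat capacity C = ρ c_p D = 2402 × 1260 × 2.240 = 6.78×10^6 J/(m^2 K).
Relaxation time τ = C / λ = 6.78×10^6 / 18.12 = 3.74×10^5 s.
In days: 3.74×10^5 s / (86400 s/day) = 4.33 days.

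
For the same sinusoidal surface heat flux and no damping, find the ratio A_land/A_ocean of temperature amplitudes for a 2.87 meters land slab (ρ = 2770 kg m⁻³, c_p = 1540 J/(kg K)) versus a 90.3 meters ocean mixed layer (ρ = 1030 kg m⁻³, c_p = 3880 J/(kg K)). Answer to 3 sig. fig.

C_ocean = 1030 × 3880 × 90.3 = 3.61×10^8 J/(m²·K).
C_land = 2770 × 1540 × 2.87 = 1.22×10^7 J/(m²·K).
Undamped amplitude ∝ 1/C, so A_land/A_ocean = C_ocean/C_land = 29.5.

29.5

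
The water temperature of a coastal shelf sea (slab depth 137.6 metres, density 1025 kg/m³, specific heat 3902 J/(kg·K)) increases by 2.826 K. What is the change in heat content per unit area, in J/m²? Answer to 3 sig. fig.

1.56×10^9

Areal heat capacity C = ρ c_p D = 1025 × 3902 × 137.6 = 5.50×10^8 J/(m²·K).
ΔQ = C ΔT = 5.50×10^8 × 2.826 = 1.56×10^9 J/m².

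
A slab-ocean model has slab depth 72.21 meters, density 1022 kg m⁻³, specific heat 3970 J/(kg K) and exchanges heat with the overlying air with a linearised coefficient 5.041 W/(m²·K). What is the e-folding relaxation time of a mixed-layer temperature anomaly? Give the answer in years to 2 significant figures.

1.8 years

Areal heat capacity C = ρ c_p D = 1022 × 3970 × 72.21 = 2.93×10^8 J/(m^2 K).
Relaxation time τ = C / λ = 2.93×10^8 / 5.041 = 5.81×10^7 s.
In years: 5.81×10^7 s / (3.156×10^7 s/year) = 1.84 years.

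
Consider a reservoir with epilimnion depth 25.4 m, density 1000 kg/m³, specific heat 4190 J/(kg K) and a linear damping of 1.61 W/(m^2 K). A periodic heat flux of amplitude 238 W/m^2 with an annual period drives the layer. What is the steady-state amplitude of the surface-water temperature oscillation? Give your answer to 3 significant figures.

Areal heat capacity C = ρ c_p D = 1000 × 4190 × 25.4 = 1.06×10^8 J m⁻² K⁻¹.
Angular frequency ω = 2π / T = 2π / 3.15×10^7 s = 1.99×10^-7 s⁻¹.
√((Cω)² + λ²) = √((21.2)² + 1.61²) = 21.3 W/(m²·K).
Amplitude A = F₀ / √((Cω)²+λ²) = 238 / 21.3 = 11.2 K.

11.2 K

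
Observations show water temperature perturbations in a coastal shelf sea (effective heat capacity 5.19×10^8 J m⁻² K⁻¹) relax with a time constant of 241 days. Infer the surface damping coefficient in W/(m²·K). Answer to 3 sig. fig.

Areal heat capacity C = 5.19×10^8 J m⁻² K⁻¹ (given).
τ = 241 days = 2.08×10^7 s.
λ = C / τ = 5.19×10^8 / 2.08×10^7 = 24.9 W/(m²·K).

24.9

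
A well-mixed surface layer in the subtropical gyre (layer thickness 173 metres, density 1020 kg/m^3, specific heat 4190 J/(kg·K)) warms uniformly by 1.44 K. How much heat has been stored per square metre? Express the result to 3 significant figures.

1.06×10^9

Areal heat capacity C = ρ c_p D = 1020 × 4190 × 173 = 7.39×10^8 J/(m^2 K).
ΔQ = C ΔT = 7.39×10^8 × 1.44 = 1.06×10^9 J/m².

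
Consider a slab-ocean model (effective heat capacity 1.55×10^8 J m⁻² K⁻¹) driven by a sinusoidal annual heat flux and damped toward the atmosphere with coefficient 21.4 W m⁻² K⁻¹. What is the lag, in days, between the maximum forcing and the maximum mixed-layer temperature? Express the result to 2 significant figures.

Areal heat capacity C = 1.55×10^8 J m⁻² K⁻¹ (given).
ω = 2π / 3.15×10^7 s = 1.99×10^-7 s⁻¹.
Phase lag φ = arctan(Cω/λ) = arctan(30.9/21.4) = 0.965 rad.
Time lag = φ / ω = 0.965 / 1.99×10^-7 = 4.84×10^6 s = 56.0 days.

56 days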